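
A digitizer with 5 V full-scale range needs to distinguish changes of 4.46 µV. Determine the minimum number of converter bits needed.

21 bits

Number of steps required ≥ 5 V / 4.46 µV = 1121076.23.
Need 2^N ≥ 1121076.23; 2^20 = 1048576, 2^21 = 2097152.
Minimum N = 21.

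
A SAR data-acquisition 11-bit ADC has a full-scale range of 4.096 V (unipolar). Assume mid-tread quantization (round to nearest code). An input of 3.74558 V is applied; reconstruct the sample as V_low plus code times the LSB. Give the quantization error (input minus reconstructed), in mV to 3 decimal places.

Step size: 4.096 V ÷ 2^11 = 2.000 mV.
Scaled input = 1872.7900 LSBs, so code = 1873.
Code 1873 maps back to 0 + 1873×0.002 V = 3.746 V.
Difference: -0.00042 V → -0.420 mV.

-0.420 mV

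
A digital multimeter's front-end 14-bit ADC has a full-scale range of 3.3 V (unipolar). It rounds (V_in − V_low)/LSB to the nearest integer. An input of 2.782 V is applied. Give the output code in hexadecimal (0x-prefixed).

code 0x35F4 (decimal 13812)

LSB = 3.3 V / 16384 = 201.42 µV.
(V_in − V_low)/LSB = (2.782 − 0) / 0.000201416 = 13812.208.
Round → code 13812.
In hexadecimal (0x-prefixed): 0x35F4.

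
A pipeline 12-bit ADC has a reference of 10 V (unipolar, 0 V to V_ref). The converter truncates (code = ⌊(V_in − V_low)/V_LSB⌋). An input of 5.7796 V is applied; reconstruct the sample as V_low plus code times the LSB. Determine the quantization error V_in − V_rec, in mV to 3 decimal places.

0.791 mV

One LSB is 10 V / 4096 = 2.441 mV.
(V_in − V_low)/LSB = (5.7796 − 0)/0.00244141 = 2367.3242 → code 2367 (floor).
V_rec = 0 + 2367·0.00244141 = 5.7788086 V.
V_in − V_rec = 0.000791406 V = 0.791 mV.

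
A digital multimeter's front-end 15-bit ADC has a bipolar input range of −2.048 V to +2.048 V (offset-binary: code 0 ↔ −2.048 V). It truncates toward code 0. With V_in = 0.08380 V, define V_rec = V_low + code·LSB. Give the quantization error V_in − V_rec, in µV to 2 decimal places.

Step size: 4.096 V ÷ 2^15 = 125.00 µV.
(V_in − V_low)/LSB = (0.08380 − (−2.048))/0.000125 = 17054.4000 → code 17054 (floor).
V_rec = (−2.048) + 17054·0.000125 = 0.08375 V.
V_in − V_rec = 5e-05 V = 50.00 µV.

50.00 µV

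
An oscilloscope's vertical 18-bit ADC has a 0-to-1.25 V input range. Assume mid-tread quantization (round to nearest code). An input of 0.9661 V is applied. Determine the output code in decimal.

LSB = 1.25 V / 262144 = 4.77 µV.
(V_in − V_low)/LSB = (0.9661 − 0) / 4.76837e-06 = 202605.855.
So the output code is 202606.

code 202606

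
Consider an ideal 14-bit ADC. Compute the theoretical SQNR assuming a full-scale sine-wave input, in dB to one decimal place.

SNR ≈ 6.02·N + 1.76 dB = 6.02·14 + 1.76 = 86.04 dB.

86.0 dB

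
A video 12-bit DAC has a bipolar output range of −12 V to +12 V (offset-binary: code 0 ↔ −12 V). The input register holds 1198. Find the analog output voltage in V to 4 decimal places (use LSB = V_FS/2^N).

LSB = 24 V / 2^12 = 5.859 mV.
V_out = (−12) + 1198 × 0.00585938 V = -4.98047 V.

-4.9805 V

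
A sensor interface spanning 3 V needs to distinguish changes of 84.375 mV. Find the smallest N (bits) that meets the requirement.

Number of steps required ≥ 3 V / 84.375 mV = 35.56.
Need 2^N ≥ 35.56; 2^5 = 32, 2^6 = 64.
Minimum N = 6.

6 bits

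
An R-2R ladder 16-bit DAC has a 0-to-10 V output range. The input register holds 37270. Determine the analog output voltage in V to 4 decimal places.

LSB = 10 V / 2^16 = 152.59 µV.
V_out = 0 + 37270 × 0.000152588 V = 5.68695 V.

5.6870 V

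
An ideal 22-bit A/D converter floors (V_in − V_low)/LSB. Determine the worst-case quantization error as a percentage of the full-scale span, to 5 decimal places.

0.00002 %

Truncating → worst-case error = 1 LSB = V_FS/2^22, so 100/4194304 = 2.38419e-05 % of full scale.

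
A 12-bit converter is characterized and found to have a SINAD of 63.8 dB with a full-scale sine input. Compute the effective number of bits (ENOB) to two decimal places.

10.31 bits

ENOB = (SINAD − 1.76) / 6.02 = (63.8 − 1.76)/6.02 = 10.306.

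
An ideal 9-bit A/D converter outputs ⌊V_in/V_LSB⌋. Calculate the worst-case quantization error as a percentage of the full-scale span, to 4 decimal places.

Truncating → worst-case error = 1 LSB = V_FS/2^9, so 100/512 = 0.195312 % of full scale.

0.1953 %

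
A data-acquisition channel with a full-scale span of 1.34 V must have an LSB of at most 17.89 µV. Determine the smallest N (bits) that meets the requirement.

17 bits

Number of steps required ≥ 1.34 V / 17.89 µV = 74902.18.
Need 2^N ≥ 74902.18; 2^16 = 65536, 2^17 = 131072.
Minimum N = 17.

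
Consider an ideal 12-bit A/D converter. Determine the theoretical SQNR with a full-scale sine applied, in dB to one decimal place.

SNR ≈ 6.02·N + 1.76 dB = 6.02·12 + 1.76 = 74.00 dB.

74.0 dB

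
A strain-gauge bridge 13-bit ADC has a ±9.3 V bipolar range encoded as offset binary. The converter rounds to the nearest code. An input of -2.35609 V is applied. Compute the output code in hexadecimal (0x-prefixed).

LSB = 18.6 V / 8192 = 2.271 mV.
(-2.35609 − (−9.3)) / 0.00227051 = 3058.307 LSBs.
Round → code 3058.
In hexadecimal (0x-prefixed): 0xBF2.

code 0xBF2 (decimal 3058)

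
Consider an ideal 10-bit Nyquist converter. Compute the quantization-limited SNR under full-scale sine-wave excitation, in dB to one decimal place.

62.0 dB

SNR ≈ 6.02·N + 1.76 dB = 6.02·10 + 1.76 = 61.96 dB.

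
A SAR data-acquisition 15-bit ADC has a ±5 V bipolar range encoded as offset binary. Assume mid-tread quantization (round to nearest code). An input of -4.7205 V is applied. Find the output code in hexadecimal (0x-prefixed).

LSB = 10 V / 32768 = 305.18 µV.
(V_in − V_low)/LSB = (-4.7205 − (−5)) / 0.000305176 = 915.866.
So the output code is 916.
In hexadecimal (0x-prefixed): 0x394.

code 0x394 (decimal 916)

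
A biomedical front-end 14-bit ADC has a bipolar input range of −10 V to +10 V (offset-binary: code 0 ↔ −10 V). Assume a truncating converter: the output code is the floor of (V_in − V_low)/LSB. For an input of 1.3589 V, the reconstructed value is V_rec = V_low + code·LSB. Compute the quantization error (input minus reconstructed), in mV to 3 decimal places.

0.257 mV

LSB = 20/2^14 = 1.221 mV.
Scaled input = 9305.2109 LSBs, so code = 9305.
Reconstructed: 1.3586426 V.
Difference: 0.000257422 V → 0.257 mV.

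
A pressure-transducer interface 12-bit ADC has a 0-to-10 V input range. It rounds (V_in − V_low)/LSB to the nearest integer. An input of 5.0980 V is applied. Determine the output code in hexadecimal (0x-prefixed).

LSB = 10 V / 4096 = 2.441 mV.
(5.0980 − 0) / 0.00244141 = 2088.141 LSBs.
So the output code is 2088.
In hexadecimal (0x-prefixed): 0x828.

code 0x828 (decimal 2088)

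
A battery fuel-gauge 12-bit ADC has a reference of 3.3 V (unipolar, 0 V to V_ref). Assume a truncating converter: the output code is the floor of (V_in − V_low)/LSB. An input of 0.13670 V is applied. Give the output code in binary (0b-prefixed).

code 0b10101001 (decimal 169)

Full-scale span = 3.3 V; LSB = 3.3/2^12 = 0.806 mV.
(V_in − V_low)/LSB = (0.13670 − 0) / 0.000805664 = 169.674.
⌊·⌋(169.674) = 169.
In binary (0b-prefixed): 0b10101001.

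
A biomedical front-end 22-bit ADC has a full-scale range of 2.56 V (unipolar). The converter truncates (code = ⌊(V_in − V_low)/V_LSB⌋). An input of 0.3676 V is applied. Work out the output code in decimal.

code 602275

Full-scale span = 2.56 V; LSB = 2.56/2^22 = 0.61 µV.
(V_in − V_low)/LSB = (0.3676 − 0) / 6.10352e-07 = 602275.840.
Floor → code 602275.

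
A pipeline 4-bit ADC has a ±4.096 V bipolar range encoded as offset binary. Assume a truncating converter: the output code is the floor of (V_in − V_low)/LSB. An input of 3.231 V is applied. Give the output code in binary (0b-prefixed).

With 16 levels over 8.192 V, one step is 0.5120 V.
(V_in − V_low)/LSB = (3.231 − (−4.096)) / 0.512 = 14.311.
So the output code is 14.
In binary (0b-prefixed): 0b1110.

code 0b1110 (decimal 14)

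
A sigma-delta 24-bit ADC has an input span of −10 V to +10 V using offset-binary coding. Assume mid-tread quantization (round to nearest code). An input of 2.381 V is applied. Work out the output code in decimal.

Full-scale span = 20 V; LSB = 20/2^24 = 1.19 µV.
(2.381 − (−10)) / 1.19209e-06 = 10385935.565 LSBs.
Round → code 10385936.

code 10385936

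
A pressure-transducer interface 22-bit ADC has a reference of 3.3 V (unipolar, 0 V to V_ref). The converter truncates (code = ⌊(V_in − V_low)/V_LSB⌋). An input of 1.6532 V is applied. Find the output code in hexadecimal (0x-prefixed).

code 0x200FE3 (decimal 2101219)

Full-scale span = 3.3 V; LSB = 3.3/2^22 = 0.79 µV.
(V_in − V_low)/LSB = (1.6532 − 0) / 7.86781e-07 = 2101219.204.
Floor → code 2101219.
In hexadecimal (0x-prefixed): 0x200FE3.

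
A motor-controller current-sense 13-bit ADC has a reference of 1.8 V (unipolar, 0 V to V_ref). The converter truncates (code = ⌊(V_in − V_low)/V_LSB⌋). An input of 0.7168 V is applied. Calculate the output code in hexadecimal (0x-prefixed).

Full-scale span = 1.8 V; LSB = 1.8/2^13 = 219.73 µV.
(0.7168 − 0) / 0.000219727 = 3262.236 LSBs.
⌊·⌋(3262.236) = 3262.
In hexadecimal (0x-prefixed): 0xCBE.

code 0xCBE (decimal 3262)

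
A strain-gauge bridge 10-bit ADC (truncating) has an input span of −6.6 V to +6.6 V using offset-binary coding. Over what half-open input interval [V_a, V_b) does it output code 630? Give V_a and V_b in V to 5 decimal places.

LSB = 13.2/2^10 = 12.891 mV.
V_a = V_low + 630·LSB = 1.52109 V; V_b = V_low + 631·LSB = 1.53398 V.

[1.52109 V, 1.53398 V)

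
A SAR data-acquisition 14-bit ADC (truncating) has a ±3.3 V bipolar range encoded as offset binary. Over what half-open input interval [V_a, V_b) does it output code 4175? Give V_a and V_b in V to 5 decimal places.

[-1.61818 V, -1.61777 V)

LSB = 6.6/2^14 = 402.83 µV.
V_a = V_low + 4175·LSB = -1.61818 V; V_b = V_low + 4176·LSB = -1.61777 V.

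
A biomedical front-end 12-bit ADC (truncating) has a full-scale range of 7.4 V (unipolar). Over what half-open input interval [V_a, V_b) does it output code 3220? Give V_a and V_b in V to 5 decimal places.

[5.81738 V, 5.81919 V)

LSB = 7.4/2^12 = 1.807 mV.
V_a = V_low + 3220·LSB = 5.81738 V; V_b = V_low + 3221·LSB = 5.81919 V.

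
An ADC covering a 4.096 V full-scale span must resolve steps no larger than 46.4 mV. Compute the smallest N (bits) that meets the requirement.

7 bits

Number of steps required ≥ 4.096 V / 46.4 mV = 88.28.
Need 2^N ≥ 88.28; 2^6 = 64, 2^7 = 128.
Minimum N = 7.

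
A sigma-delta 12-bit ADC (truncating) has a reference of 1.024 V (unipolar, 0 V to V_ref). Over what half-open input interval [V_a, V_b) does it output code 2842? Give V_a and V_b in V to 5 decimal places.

[0.71050 V, 0.71075 V)

LSB = 1.024/2^12 = 250.00 µV.
V_a = V_low + 2842·LSB = 0.7105 V; V_b = V_low + 2843·LSB = 0.71075 V.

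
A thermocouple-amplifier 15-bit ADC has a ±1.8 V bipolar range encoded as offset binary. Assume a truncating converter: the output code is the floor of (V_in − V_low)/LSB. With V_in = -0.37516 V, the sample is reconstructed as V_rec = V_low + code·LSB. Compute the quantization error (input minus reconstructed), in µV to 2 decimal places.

23.11 µV

One LSB is 3.6 V / 32768 = 109.86 µV.
(-0.37516 − (−1.8))/0.000109863 = 12969.2103; ⌊·⌋ gives code 12969.
Code 12969 maps back to (−1.8) + 12969×0.000109863 V = -0.37518311 V.
V_in − V_rec = 2.31055e-05 V = 23.11 µV.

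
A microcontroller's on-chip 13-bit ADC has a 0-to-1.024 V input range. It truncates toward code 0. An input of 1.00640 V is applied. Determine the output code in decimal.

Full-scale span = 1.024 V; LSB = 1.024/2^13 = 125.00 µV.
Input sits at 8051.200 steps above V_low.
So the output code is 8051.

code 8051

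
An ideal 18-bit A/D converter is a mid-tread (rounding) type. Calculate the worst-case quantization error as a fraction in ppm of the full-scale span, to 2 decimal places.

1.91 ppm

Rounding → worst-case error = ½ LSB = V_FS/2^19, so 1e+06/524288 = 1.90735 ppm of full scale.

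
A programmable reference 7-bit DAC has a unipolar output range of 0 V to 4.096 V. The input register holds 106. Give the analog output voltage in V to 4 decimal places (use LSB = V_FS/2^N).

3.3920 V

LSB = 4.096 V / 2^7 = 32.000 mV.
V_out = 0 + 106 × 0.032 V = 3.392 V.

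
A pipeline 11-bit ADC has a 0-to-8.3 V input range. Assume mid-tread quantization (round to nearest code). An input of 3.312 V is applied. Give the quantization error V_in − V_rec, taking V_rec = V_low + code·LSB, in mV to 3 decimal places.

0.916 mV

Step size: 8.3 V ÷ 2^11 = 4.053 mV.
(V_in − V_low)/LSB = (3.312 − 0)/0.00405273 = 817.2260 → code 817 (round).
Code 817 maps back to 0 + 817×0.00405273 V = 3.311084 V.
Error = 3.312 − 3.311084 = 0.000916016 V = 0.916 mV.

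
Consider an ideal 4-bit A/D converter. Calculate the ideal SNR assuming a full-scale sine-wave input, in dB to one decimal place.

25.8 dB

SNR ≈ 6.02·N + 1.76 dB = 6.02·4 + 1.76 = 25.84 dB.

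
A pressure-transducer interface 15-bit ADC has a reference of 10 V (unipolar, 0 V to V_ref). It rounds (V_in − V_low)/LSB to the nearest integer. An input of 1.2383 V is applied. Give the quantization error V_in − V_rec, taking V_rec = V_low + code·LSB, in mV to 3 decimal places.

One LSB is 10 V / 32768 = 305.18 µV.
(1.2383 − 0)/0.000305176 = 4057.6614; round gives code 4058.
Reconstructed: 1.2384033 V.
Difference: -0.00010332 V → -0.103 mV.

-0.103 mV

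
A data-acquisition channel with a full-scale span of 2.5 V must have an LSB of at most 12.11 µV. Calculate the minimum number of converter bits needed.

18 bits

Number of steps required ≥ 2.5 V / 12.11 µV = 206440.96.
Need 2^N ≥ 206440.96; 2^17 = 131072, 2^18 = 262144.
Minimum N = 18.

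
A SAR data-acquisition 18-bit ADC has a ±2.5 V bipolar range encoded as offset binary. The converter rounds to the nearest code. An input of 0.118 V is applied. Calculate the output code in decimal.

code 137259

LSB = 5 V / 262144 = 19.07 µV.
(V_in − V_low)/LSB = (0.118 − (−2.5)) / 1.90735e-05 = 137258.598.
So the output code is 137259.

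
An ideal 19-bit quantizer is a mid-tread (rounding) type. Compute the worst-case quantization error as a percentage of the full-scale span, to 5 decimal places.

0.00010 %

Rounding → worst-case error = ½ LSB = V_FS/2^20, so 100/1048576 = 9.53674e-05 % of full scale.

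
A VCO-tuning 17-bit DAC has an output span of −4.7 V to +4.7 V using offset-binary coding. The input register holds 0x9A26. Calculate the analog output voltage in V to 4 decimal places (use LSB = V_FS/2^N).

LSB = 9.4 V / 2^17 = 71.72 µV.
Code 0x9A26 = 39462 decimal.
V_out = (−4.7) + 39462 × 7.17163e-05 V = -1.86993 V.

-1.8699 V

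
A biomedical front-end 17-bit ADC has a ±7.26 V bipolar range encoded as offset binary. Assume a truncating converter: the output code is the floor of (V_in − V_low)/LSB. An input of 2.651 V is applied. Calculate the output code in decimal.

code 89466

Full-scale span = 14.52 V; LSB = 14.52/2^17 = 110.78 µV.
(2.651 − (−7.26)) / 0.000110779 = 89466.570 LSBs.
Floor → code 89466.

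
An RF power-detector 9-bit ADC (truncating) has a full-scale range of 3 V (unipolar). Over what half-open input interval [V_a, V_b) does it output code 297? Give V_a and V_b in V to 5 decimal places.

[1.74023 V, 1.74609 V)

LSB = 3/2^9 = 5.859 mV.
V_a = V_low + 297·LSB = 1.74023 V; V_b = V_low + 298·LSB = 1.74609 V.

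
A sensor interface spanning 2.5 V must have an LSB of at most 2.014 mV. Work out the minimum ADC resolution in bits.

11 bits

Number of steps required ≥ 2.5 V / 2.014 mV = 1241.31.
Need 2^N ≥ 1241.31; 2^10 = 1024, 2^11 = 2048.
Minimum N = 11.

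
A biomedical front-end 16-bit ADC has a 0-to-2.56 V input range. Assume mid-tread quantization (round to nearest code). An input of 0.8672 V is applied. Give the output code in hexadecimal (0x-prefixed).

code 0x56B8 (decimal 22200)

With 65536 levels over 2.56 V, one step is 39.06 µV.
(V_in − V_low)/LSB = (0.8672 − 0) / 3.90625e-05 = 22200.320.
Round → code 22200.
In hexadecimal (0x-prefixed): 0x56B8.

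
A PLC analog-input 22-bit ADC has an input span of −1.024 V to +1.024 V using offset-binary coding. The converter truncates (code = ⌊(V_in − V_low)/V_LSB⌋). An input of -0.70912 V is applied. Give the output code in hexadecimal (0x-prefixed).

code 0x9D70A (decimal 644874)

LSB = 2.048 V / 4194304 = 0.49 µV.
Input sits at 644874.240 steps above V_low.
Floor → code 644874.
In hexadecimal (0x-prefixed): 0x9D70A.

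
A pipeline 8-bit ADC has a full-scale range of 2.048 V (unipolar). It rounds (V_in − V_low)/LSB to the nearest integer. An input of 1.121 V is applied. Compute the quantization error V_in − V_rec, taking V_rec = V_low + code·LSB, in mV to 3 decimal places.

1.000 mV

Step size: 2.048 V ÷ 2^8 = 8.000 mV.
Scaled input = 140.1250 LSBs, so code = 140.
Code 140 maps back to 0 + 140×0.008 V = 1.12 V.
Error = 1.121 − 1.12 = 0.001 V = 1.000 mV.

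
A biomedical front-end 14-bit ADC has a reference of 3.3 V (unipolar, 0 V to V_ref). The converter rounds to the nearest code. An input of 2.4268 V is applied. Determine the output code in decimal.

code 12049

With 16384 levels over 3.3 V, one step is 201.42 µV.
(V_in − V_low)/LSB = (2.4268 − 0) / 0.000201416 = 12048.694.
Round → code 12049.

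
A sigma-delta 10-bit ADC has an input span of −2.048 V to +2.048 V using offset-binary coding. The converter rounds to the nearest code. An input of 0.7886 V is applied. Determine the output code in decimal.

LSB = 4.096 V / 1024 = 4.000 mV.
(V_in − V_low)/LSB = (0.7886 − (−2.048)) / 0.004 = 709.150.
round(709.150) = 709.

code 709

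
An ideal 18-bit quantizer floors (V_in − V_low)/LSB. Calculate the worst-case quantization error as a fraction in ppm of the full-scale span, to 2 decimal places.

3.81 ppm

Truncating → worst-case error = 1 LSB = V_FS/2^18, so 1e+06/262144 = 3.8147 ppm of full scale.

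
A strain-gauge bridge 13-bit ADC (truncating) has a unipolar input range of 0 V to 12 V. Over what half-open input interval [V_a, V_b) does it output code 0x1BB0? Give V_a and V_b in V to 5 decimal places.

[10.38281 V, 10.38428 V)

LSB = 12/2^13 = 1.465 mV.
Code 0x1BB0 = 7088 decimal.
V_a = V_low + 7088·LSB = 10.3828 V; V_b = V_low + 7089·LSB = 10.3843 V.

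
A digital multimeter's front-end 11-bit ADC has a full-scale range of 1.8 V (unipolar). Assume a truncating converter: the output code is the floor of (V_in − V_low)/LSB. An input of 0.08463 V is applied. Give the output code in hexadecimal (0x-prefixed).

code 0x60 (decimal 96)

With 2048 levels over 1.8 V, one step is 0.879 mV.
Input sits at 96.290 steps above V_low.
So the output code is 96.
In hexadecimal (0x-prefixed): 0x60.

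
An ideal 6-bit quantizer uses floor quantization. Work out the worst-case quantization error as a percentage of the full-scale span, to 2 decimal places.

Truncating → worst-case error = 1 LSB = V_FS/2^6, so 100/64 = 1.5625 % of full scale.

1.56 %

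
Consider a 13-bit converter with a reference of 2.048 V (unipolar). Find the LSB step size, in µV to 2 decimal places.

Full-scale span = 2.048 V.
LSB = 2.048 / 2^13 = 2.048 / 8192 = 0.00025 V = 250.00 µV.

250.00 µV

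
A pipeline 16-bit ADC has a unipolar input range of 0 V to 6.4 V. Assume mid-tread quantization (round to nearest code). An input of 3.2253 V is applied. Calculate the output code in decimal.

code 33027

LSB = 6.4 V / 65536 = 97.66 µV.
(3.2253 − 0) / 9.76563e-05 = 33027.072 LSBs.
round(33027.072) = 33027.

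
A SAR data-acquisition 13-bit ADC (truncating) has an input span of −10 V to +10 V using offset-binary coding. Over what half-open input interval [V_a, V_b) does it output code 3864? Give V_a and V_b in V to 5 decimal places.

[-0.56641 V, -0.56396 V)

LSB = 20/2^13 = 2.441 mV.
V_a = V_low + 3864·LSB = -0.566406 V; V_b = V_low + 3865·LSB = -0.563965 V.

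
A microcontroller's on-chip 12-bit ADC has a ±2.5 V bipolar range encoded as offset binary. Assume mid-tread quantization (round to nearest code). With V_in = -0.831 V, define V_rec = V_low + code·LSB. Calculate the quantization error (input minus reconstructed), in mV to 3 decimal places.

0.299 mV

LSB = 5/2^12 = 1.221 mV.
(V_in − V_low)/LSB = (-0.831 − (−2.5))/0.0012207 = 1367.2448 → code 1367 (round).
V_rec = (−2.5) + 1367·0.0012207 = -0.83129883 V.
Error = -0.831 − (−0.83129883) = 0.000298828 V = 0.299 mV.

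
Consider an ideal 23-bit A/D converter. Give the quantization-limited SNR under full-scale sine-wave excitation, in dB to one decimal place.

140.2 dB

SNR ≈ 6.02·N + 1.76 dB = 6.02·23 + 1.76 = 140.22 dB.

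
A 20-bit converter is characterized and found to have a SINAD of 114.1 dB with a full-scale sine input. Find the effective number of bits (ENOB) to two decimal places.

18.66 bits

ENOB = (SINAD − 1.76) / 6.02 = (114.1 − 1.76)/6.02 = 18.661.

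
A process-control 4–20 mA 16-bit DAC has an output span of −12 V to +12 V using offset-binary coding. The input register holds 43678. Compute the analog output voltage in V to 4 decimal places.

LSB = 24 V / 2^16 = 366.21 µV.
V_out = (−12) + 43678 × 0.000366211 V = 3.99536 V.

3.9954 V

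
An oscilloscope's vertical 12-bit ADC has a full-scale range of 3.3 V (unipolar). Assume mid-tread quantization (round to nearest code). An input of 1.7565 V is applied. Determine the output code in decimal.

With 4096 levels over 3.3 V, one step is 0.806 mV.
(1.7565 − 0) / 0.000805664 = 2180.189 LSBs.
round(2180.189) = 2180.

code 2180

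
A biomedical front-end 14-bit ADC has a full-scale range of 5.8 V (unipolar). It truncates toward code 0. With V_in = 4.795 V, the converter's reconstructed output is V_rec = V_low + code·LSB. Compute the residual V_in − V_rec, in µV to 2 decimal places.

LSB = 5.8/2^14 = 354.00 µV.
(4.795 − 0)/0.000354004 = 13545.0483; ⌊·⌋ gives code 13545.
Reconstructed: 4.7949829 V.
Difference: 1.70898e-05 V → 17.09 µV.

17.09 µV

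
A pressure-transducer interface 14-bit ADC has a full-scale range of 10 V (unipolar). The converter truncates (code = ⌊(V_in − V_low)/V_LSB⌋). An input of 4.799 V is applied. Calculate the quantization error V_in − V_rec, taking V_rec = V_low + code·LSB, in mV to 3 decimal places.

LSB = 10/2^14 = 0.610 mV.
(V_in − V_low)/LSB = (4.799 − 0)/0.000610352 = 7862.6816 → code 7862 (floor).
Code 7862 maps back to 0 + 7862×0.000610352 V = 4.798584 V.
V_in − V_rec = 0.000416016 V = 0.416 mV.

0.416 mV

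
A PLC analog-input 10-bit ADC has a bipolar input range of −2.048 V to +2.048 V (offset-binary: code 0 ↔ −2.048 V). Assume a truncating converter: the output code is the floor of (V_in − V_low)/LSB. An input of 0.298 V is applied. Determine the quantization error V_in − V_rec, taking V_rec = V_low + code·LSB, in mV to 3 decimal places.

LSB = 4.096/2^10 = 4.000 mV.
(V_in − V_low)/LSB = (0.298 − (−2.048))/0.004 = 586.5000 → code 586 (floor).
V_rec = (−2.048) + 586·0.004 = 0.296 V.
V_in − V_rec = 0.002 V = 2.000 mV.

2.000 mV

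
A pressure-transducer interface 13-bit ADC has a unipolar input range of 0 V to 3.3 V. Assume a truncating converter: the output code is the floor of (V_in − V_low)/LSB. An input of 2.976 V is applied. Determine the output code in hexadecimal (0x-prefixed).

LSB = 3.3 V / 8192 = 402.83 µV.
(2.976 − 0) / 0.000402832 = 7387.695 LSBs.
⌊·⌋(7387.695) = 7387.
In hexadecimal (0x-prefixed): 0x1CDB.

code 0x1CDB (decimal 7387)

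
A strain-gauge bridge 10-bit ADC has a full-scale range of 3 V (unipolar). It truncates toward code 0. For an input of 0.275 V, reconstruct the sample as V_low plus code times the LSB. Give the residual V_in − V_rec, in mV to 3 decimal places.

2.539 mV

Step size: 3 V ÷ 2^10 = 2.930 mV.
(0.275 − 0)/0.00292969 = 93.8667; ⌊·⌋ gives code 93.
Reconstructed: 0.27246094 V.
Difference: 0.00253906 V → 2.539 mV.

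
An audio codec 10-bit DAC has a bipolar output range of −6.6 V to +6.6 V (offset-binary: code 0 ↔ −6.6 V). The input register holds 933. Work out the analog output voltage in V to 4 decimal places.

5.4270 V

LSB = 13.2 V / 2^10 = 12.891 mV.
V_out = (−6.6) + 933 × 0.0128906 V = 5.42695 V.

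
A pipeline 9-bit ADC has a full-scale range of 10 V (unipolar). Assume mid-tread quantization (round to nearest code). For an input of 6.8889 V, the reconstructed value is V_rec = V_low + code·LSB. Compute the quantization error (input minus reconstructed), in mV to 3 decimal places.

Step size: 10 V ÷ 2^9 = 19.531 mV.
(6.8889 − 0)/0.0195312 = 352.7117; round gives code 353.
Code 353 maps back to 0 + 353×0.0195312 V = 6.8945312 V.
Error = 6.8889 − 6.8945312 = -0.00563125 V = -5.631 mV.

-5.631 mV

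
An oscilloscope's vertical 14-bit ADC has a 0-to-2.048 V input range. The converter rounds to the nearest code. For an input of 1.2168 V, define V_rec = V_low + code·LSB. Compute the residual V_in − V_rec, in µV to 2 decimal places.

50.00 µV

LSB = 2.048/2^14 = 125.00 µV.
(V_in − V_low)/LSB = (1.2168 − 0)/0.000125 = 9734.4000 → code 9734 (round).
Code 9734 maps back to 0 + 9734×0.000125 V = 1.21675 V.
Error = 1.2168 − 1.21675 = 5e-05 V = 50.00 µV.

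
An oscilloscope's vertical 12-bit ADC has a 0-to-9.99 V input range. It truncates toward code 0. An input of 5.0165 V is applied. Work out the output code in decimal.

code 2056

With 4096 levels over 9.99 V, one step is 2.439 mV.
(V_in − V_low)/LSB = (5.0165 − 0) / 0.00243896 = 2056.815.
Floor → code 2056.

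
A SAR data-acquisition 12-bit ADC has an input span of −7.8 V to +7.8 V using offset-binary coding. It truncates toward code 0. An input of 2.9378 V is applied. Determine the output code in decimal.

code 2819

LSB = 15.6 V / 4096 = 3.809 mV.
(V_in − V_low)/LSB = (2.9378 − (−7.8)) / 0.00380859 = 2819.361.
So the output code is 2819.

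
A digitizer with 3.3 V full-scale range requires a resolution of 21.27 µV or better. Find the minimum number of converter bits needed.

Number of steps required ≥ 3.3 V / 21.27 µV = 155148.10.
Need 2^N ≥ 155148.10; 2^17 = 131072, 2^18 = 262144.
Minimum N = 18.

18 bits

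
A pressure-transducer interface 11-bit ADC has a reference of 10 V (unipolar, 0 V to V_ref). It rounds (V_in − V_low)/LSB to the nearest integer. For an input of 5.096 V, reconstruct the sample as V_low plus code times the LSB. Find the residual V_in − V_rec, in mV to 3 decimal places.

-1.656 mV

LSB = 10/2^11 = 4.883 mV.
(5.096 − 0)/0.00488281 = 1043.6608; round gives code 1044.
Code 1044 maps back to 0 + 1044×0.00488281 V = 5.0976562 V.
Error = 5.096 − 5.0976562 = -0.00165625 V = -1.656 mV.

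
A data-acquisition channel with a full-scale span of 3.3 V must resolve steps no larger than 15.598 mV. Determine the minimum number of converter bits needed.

Number of steps required ≥ 3.3 V / 15.598 mV = 211.57.
Need 2^N ≥ 211.57; 2^7 = 128, 2^8 = 256.
Minimum N = 8.

8 bits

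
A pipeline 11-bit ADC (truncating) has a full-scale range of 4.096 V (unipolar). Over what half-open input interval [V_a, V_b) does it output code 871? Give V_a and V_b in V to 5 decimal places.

[1.74200 V, 1.74400 V)

LSB = 4.096/2^11 = 2.000 mV.
V_a = V_low + 871·LSB = 1.742 V; V_b = V_low + 872·LSB = 1.744 V.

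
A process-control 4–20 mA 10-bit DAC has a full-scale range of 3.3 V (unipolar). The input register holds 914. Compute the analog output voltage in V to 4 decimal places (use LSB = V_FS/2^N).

2.9455 V

LSB = 3.3 V / 2^10 = 3.223 mV.
V_out = 0 + 914 × 0.00322266 V = 2.94551 V.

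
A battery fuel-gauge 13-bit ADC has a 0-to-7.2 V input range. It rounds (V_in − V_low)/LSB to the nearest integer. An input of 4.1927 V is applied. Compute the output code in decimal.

LSB = 7.2 V / 8192 = 0.879 mV.
(4.1927 − 0) / 0.000878906 = 4770.361 LSBs.
So the output code is 4770.

code 4770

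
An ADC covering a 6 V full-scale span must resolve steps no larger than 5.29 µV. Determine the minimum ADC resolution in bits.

21 bits

Number of steps required ≥ 6 V / 5.29 µV = 1134215.50.
Need 2^N ≥ 1134215.50; 2^20 = 1048576, 2^21 = 2097152.
Minimum N = 21.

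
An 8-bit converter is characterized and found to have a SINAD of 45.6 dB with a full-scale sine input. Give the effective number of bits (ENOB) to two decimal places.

7.28 bits

ENOB = (SINAD − 1.76) / 6.02 = (45.6 − 1.76)/6.02 = 7.282.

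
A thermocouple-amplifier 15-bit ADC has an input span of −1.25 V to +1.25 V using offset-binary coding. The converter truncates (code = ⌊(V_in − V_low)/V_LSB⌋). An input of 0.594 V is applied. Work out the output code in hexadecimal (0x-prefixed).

With 32768 levels over 2.5 V, one step is 76.29 µV.
(0.594 − (−1.25)) / 7.62939e-05 = 24169.677 LSBs.
So the output code is 24169.
In hexadecimal (0x-prefixed): 0x5E69.

code 0x5E69 (decimal 24169)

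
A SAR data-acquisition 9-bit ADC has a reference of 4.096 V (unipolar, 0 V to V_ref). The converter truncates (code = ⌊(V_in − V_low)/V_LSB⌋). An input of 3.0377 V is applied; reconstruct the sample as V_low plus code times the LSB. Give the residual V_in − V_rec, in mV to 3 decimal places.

5.700 mV

Step size: 4.096 V ÷ 2^9 = 8.000 mV.
(V_in − V_low)/LSB = (3.0377 − 0)/0.008 = 379.7125 → code 379 (floor).
Reconstructed: 3.032 V.
V_in − V_rec = 0.0057 V = 5.700 mV.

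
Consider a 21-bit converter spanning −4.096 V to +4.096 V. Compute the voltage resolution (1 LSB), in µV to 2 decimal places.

Full-scale span = 8.192 V.
LSB = 8.192 / 2^21 = 8.192 / 2097152 = 3.90625e-06 V = 3.91 µV.

3.91 µV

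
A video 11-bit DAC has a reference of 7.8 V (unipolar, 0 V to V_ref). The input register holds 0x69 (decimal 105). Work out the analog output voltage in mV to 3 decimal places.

LSB = 7.8 V / 2^11 = 3.809 mV.
Code 0x69 = 105 decimal.
V_out = 0 + 105 × 0.00380859 V = 0.399902 V.
= 399.902 mV.

399.902 mV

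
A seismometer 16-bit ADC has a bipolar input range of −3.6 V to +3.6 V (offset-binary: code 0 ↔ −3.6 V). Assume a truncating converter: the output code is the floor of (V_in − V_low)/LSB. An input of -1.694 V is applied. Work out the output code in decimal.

With 65536 levels over 7.2 V, one step is 109.86 µV.
(-1.694 − (−3.6)) / 0.000109863 = 17348.836 LSBs.
So the output code is 17348.

code 17348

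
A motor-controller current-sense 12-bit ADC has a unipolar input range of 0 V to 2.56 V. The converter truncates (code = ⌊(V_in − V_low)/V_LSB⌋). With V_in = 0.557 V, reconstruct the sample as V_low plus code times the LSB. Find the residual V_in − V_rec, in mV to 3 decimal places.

0.125 mV

LSB = 2.56/2^12 = 0.625 mV.
(0.557 − 0)/0.000625 = 891.2000; ⌊·⌋ gives code 891.
Code 891 maps back to 0 + 891×0.000625 V = 0.556875 V.
V_in − V_rec = 0.000125 V = 0.125 mV.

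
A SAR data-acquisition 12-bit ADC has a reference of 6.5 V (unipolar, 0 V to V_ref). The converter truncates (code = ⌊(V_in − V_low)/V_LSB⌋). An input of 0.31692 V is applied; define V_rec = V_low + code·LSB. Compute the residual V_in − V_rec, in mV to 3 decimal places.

1.124 mV

Step size: 6.5 V ÷ 2^12 = 1.587 mV.
Scaled input = 199.7084 LSBs, so code = 199.
Code 199 maps back to 0 + 199×0.00158691 V = 0.3157959 V.
Error = 0.31692 − 0.3157959 = 0.0011241 V = 1.124 mV.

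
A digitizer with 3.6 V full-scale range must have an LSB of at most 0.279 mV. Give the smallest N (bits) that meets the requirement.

14 bits

Number of steps required ≥ 3.6 V / 0.279 mV = 12903.23.
Need 2^N ≥ 12903.23; 2^13 = 8192, 2^14 = 16384.
Minimum N = 14.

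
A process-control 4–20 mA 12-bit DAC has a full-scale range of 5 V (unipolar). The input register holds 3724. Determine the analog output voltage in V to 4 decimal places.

LSB = 5 V / 2^12 = 1.221 mV.
V_out = 0 + 3724 × 0.0012207 V = 4.5459 V.

4.5459 V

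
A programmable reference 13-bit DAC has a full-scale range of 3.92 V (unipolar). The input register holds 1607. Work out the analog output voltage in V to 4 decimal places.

0.7690 V

LSB = 3.92 V / 2^13 = 478.52 µV.
V_out = 0 + 1607 × 0.000478516 V = 0.768975 V.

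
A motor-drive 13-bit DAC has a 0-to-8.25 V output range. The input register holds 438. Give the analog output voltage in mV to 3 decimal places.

LSB = 8.25 V / 2^13 = 1.007 mV.
V_out = 0 + 438 × 0.00100708 V = 0.441101 V.
= 441.101 mV.

441.101 mV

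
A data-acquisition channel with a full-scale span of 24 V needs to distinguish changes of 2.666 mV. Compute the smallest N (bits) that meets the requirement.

Number of steps required ≥ 24 V / 2.666 mV = 9002.25.
Need 2^N ≥ 9002.25; 2^13 = 8192, 2^14 = 16384.
Minimum N = 14.

14 bits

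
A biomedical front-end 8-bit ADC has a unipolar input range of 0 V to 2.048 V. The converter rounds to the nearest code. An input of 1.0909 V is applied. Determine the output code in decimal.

code 136

With 256 levels over 2.048 V, one step is 8.000 mV.
(1.0909 − 0) / 0.008 = 136.363 LSBs.
So the output code is 136.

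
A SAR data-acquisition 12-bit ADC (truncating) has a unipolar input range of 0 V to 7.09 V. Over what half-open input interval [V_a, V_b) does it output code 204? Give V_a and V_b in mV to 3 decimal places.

LSB = 7.09/2^12 = 1.731 mV.
V_a = V_low + 204·LSB = 0.353115 V; V_b = V_low + 205·LSB = 0.354846 V.

[353.115 mV, 354.846 mV)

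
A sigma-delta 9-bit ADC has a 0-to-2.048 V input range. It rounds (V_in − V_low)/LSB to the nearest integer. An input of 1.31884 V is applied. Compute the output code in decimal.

LSB = 2.048 V / 512 = 4.000 mV.
(V_in − V_low)/LSB = (1.31884 − 0) / 0.004 = 329.710.
Round → code 330.

code 330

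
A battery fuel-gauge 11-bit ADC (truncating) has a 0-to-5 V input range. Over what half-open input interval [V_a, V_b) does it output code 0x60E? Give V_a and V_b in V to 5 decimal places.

[3.78418 V, 3.78662 V)

LSB = 5/2^11 = 2.441 mV.
Code 0x60E = 1550 decimal.
V_a = V_low + 1550·LSB = 3.78418 V; V_b = V_low + 1551·LSB = 3.78662 V.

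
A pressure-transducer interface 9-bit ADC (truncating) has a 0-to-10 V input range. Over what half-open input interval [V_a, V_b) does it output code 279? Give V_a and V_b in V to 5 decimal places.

LSB = 10/2^9 = 19.531 mV.
V_a = V_low + 279·LSB = 5.44922 V; V_b = V_low + 280·LSB = 5.46875 V.

[5.44922 V, 5.46875 V)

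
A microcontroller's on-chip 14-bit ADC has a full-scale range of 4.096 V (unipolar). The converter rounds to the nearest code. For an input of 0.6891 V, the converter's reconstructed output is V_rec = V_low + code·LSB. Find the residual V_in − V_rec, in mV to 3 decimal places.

0.100 mV

One LSB is 4.096 V / 16384 = 250.00 µV.
(V_in − V_low)/LSB = (0.6891 − 0)/0.00025 = 2756.4000 → code 2756 (round).
Code 2756 maps back to 0 + 2756×0.00025 V = 0.689 V.
V_in − V_rec = 0.0001 V = 0.100 mV.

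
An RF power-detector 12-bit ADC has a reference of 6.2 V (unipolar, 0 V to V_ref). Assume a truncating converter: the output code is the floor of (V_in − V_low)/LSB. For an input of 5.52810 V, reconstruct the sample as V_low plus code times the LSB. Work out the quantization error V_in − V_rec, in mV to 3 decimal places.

0.170 mV

One LSB is 6.2 V / 4096 = 1.514 mV.
(V_in − V_low)/LSB = (5.52810 − 0)/0.00151367 = 3652.1125 → code 3652 (floor).
V_rec = 0 + 3652·0.00151367 = 5.5279297 V.
Error = 5.52810 − 5.5279297 = 0.000170312 V = 0.170 mV.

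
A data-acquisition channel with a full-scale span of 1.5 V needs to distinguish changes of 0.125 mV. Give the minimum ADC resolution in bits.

Number of steps required ≥ 1.5 V / 0.125 mV = 12000.00.
Need 2^N ≥ 12000.00; 2^13 = 8192, 2^14 = 16384.
Minimum N = 14.

14 bits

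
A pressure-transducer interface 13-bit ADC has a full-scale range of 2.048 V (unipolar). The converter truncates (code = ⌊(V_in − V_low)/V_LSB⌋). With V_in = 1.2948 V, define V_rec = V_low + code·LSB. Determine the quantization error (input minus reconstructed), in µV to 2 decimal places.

Step size: 2.048 V ÷ 2^13 = 250.00 µV.
Scaled input = 5179.2000 LSBs, so code = 5179.
Reconstructed: 1.29475 V.
Difference: 5e-05 V → 50.00 µV.

50.00 µV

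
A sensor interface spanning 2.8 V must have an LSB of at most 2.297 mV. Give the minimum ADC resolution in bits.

Number of steps required ≥ 2.8 V / 2.297 mV = 1218.98.
Need 2^N ≥ 1218.98; 2^10 = 1024, 2^11 = 2048.
Minimum N = 11.

11 bits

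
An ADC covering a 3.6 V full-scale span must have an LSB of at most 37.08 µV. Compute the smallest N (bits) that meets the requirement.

17 bits

Number of steps required ≥ 3.6 V / 37.08 µV = 97087.38.
Need 2^N ≥ 97087.38; 2^16 = 65536, 2^17 = 131072.
Minimum N = 17.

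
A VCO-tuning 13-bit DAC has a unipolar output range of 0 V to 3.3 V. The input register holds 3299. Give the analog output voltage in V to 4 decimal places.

1.3289 V

LSB = 3.3 V / 2^13 = 402.83 µV.
V_out = 0 + 3299 × 0.000402832 V = 1.32894 V.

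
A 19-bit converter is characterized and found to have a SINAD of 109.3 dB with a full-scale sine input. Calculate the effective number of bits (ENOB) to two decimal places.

17.86 bits

ENOB = (SINAD − 1.76) / 6.02 = (109.3 − 1.76)/6.02 = 17.864.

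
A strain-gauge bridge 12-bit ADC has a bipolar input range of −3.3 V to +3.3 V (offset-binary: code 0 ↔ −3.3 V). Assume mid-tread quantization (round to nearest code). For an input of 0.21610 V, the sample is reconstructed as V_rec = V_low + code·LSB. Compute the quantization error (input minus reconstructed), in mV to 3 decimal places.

LSB = 6.6/2^12 = 1.611 mV.
Scaled input = 2182.1130 LSBs, so code = 2182.
V_rec = (−3.3) + 2182·0.00161133 = 0.21591797 V.
V_in − V_rec = 0.000182031 V = 0.182 mV.

0.182 mV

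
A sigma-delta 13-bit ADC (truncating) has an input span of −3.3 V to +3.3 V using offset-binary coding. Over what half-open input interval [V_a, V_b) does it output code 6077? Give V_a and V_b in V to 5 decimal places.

LSB = 6.6/2^13 = 0.806 mV.
V_a = V_low + 6077·LSB = 1.59602 V; V_b = V_low + 6078·LSB = 1.59683 V.

[1.59602 V, 1.59683 V)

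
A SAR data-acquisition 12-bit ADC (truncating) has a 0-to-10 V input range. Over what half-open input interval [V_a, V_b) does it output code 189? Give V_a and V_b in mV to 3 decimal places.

[461.426 mV, 463.867 mV)

LSB = 10/2^12 = 2.441 mV.
V_a = V_low + 189·LSB = 0.461426 V; V_b = V_low + 190·LSB = 0.463867 V.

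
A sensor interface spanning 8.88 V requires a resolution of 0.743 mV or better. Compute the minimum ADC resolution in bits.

14 bits

Number of steps required ≥ 8.88 V / 0.743 mV = 11951.55.
Need 2^N ≥ 11951.55; 2^13 = 8192, 2^14 = 16384.
Minimum N = 14.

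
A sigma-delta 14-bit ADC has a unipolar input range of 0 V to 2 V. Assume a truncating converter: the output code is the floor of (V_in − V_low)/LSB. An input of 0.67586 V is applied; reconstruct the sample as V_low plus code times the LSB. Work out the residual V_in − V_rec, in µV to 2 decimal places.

78.75 µV

LSB = 2/2^14 = 122.07 µV.
(V_in − V_low)/LSB = (0.67586 − 0)/0.00012207 = 5536.6451 → code 5536 (floor).
Code 5536 maps back to 0 + 5536×0.00012207 V = 0.67578125 V.
V_in − V_rec = 7.875e-05 V = 78.75 µV.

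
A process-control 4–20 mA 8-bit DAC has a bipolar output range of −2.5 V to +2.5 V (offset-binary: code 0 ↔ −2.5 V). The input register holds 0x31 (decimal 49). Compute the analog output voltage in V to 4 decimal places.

LSB = 5 V / 2^8 = 19.531 mV.
Code 0x31 = 49 decimal.
V_out = (−2.5) + 49 × 0.0195312 V = -1.54297 V.

-1.5430 V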